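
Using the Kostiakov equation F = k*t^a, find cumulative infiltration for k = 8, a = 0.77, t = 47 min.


F = k * t^a = 8 * 47^0.77
F = 8 * 19.387212

155.0977 mm


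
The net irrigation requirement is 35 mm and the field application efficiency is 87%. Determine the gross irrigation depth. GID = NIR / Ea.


Ea = 87% = 0.87
GID = NIR / Ea = 35 / 0.87 = 40.2299 mm

40.2299 mm


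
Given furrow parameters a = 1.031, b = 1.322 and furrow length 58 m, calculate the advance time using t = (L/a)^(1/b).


t = (L/a)^(1/b)
t = (58/1.031)^(1/1.322)
t = 56.256062^(1/1.322)

21.0805 min


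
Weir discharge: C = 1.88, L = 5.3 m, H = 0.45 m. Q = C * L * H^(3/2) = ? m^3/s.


Q = C * L * H^(3/2) = 1.88 * 5.3 * 0.45^1.5 = 1.88 * 5.3 * 0.301869

3.0078 m^3/s


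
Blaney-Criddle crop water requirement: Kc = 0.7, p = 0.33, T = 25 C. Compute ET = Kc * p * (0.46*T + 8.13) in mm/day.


ET = Kc * p * (0.46*T + 8.13)
ET = 0.7 * 0.33 * (0.46*25 + 8.13)
ET = 0.7 * 0.33 * 19.6300

4.5345 mm/day


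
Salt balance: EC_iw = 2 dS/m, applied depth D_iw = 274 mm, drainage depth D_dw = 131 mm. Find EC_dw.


EC_dw = EC_iw * D_iw / D_dw
EC_dw = 2 * 274 / 131
EC_dw = 548 / 131

4.1832 dS/m


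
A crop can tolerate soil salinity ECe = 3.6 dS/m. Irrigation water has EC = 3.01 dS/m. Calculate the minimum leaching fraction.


LR = ECiw / (5*ECe - ECiw)
LR = 3.01 / (5*3.6 - 3.01)
LR = 3.01 / 14.9900

0.2008


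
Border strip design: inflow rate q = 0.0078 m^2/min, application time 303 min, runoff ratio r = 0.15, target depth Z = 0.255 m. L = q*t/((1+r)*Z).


L = q*t/((1+r)*Z)
L = 0.0078*303/((1+0.15)*0.255)
L = 2.3634/0.29325

8.0593 m


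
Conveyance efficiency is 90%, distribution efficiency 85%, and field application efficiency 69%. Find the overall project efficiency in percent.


Ec = 0.9, Eb = 0.85, Ea = 0.69
E = 0.9 * 0.85 * 0.69 * 100 = 52.7850%

52.7850 %


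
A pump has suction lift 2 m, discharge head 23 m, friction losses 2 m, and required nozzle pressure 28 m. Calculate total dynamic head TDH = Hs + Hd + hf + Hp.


TDH = Hs + Hd + hf + Hp = 2 + 23 + 2 + 28 = 55

55 m


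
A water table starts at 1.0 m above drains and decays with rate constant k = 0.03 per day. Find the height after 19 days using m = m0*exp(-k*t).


m = m0 * exp(-k*t)
m = 1.0 * exp(-0.03 * 19)
m = 1.0 * exp(-0.5700)

0.5655 m


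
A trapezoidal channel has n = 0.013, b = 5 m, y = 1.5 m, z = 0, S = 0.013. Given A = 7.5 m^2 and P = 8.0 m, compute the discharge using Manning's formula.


R = A/P = 7.5/8.0 = 0.937500
Q = (1/0.013) * 7.5 * 0.937500^(2/3) * 0.013^0.5

63.0092 m^3/s


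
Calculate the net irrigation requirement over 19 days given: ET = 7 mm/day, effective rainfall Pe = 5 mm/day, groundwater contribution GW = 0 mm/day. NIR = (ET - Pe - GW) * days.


Daily deficit = ET - Pe - GW = 7 - 5 - 0 = 2 mm/day
NIR = 2 * 19 = 38 mm

38.0000 mm


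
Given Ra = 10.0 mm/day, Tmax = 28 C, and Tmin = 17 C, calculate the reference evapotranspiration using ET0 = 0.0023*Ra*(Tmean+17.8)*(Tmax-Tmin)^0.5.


Tmean = (Tmax + Tmin)/2 = (28 + 17)/2 = 22.5
ET0 = 0.0023 * 10.0 * (22.5 + 17.8) * sqrt(28 - 17)
ET0 = 0.0023 * 10.0 * 40.3 * 3.316625

3.0742 mm/day


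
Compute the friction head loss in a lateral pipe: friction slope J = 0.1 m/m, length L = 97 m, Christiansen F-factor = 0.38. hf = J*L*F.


hf = J * L * F = 0.1 * 97 * 0.38 = 3.6860 m

3.6860 m


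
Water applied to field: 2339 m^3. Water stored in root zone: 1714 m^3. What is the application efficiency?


Ea = V_root / V_field * 100 = 1714 / 2339 * 100 = 73.2792%

73.2792 %


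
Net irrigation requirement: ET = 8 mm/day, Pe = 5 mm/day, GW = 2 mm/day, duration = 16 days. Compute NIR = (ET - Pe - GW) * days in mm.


Daily deficit = ET - Pe - GW = 8 - 5 - 2 = 1 mm/day
NIR = 1 * 16 = 16 mm

16.0000 mm


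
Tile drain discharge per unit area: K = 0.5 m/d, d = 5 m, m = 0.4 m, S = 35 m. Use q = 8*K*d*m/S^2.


q = 8*K*d*m/S^2
q = 8*0.5*5*0.4/35^2
q = 8.0000 / 1225

0.0065 m/d


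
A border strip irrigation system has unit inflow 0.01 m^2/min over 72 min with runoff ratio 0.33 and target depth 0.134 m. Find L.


L = q*t/((1+r)*Z)
L = 0.01*72/((1+0.33)*0.134)
L = 0.72/0.17822

4.0400 m


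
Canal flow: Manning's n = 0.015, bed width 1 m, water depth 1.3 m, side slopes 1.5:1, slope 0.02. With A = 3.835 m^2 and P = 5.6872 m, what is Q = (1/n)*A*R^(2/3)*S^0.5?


R = A/P = 3.835/5.6872 = 0.674321
Q = (1/0.015) * 3.835 * 0.674321^(2/3) * 0.02^0.5

27.8035 m^3/s


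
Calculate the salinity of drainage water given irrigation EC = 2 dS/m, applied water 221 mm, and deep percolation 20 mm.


EC_dw = EC_iw * D_iw / D_dw
EC_dw = 2 * 221 / 20
EC_dw = 442 / 20

22.1000 dS/m


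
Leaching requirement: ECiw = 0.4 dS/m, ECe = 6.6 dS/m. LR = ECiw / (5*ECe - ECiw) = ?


LR = ECiw / (5*ECe - ECiw)
LR = 0.4 / (5*6.6 - 0.4)
LR = 0.4 / 32.6000

0.0123


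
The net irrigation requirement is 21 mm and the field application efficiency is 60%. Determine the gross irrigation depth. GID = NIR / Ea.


Ea = 60% = 0.6
GID = NIR / Ea = 21 / 0.6 = 35.0000 mm

35.0000 mm


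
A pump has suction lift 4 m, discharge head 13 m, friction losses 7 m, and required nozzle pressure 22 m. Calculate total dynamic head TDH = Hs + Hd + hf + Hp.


TDH = Hs + Hd + hf + Hp = 4 + 13 + 7 + 22 = 46

46 m


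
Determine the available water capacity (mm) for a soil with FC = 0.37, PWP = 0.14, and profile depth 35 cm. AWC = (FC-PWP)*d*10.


AWC = (FC - PWP) * d * 10
AWC = (0.37 - 0.14) * 35 * 10
AWC = 0.2300 * 35 * 10

80.5000 mm


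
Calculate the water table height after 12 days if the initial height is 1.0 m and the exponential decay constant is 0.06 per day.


m = m0 * exp(-k*t)
m = 1.0 * exp(-0.06 * 12)
m = 1.0 * exp(-0.7200)

0.4868 m


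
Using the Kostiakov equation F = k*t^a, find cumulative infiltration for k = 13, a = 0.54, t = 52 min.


F = k * t^a = 13 * 52^0.54
F = 13 * 8.445820

109.7957 mm


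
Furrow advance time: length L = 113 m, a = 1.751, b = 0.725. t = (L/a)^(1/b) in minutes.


t = (L/a)^(1/b)
t = (113/1.751)^(1/0.725)
t = 64.534552^(1/0.725)

313.5200 min


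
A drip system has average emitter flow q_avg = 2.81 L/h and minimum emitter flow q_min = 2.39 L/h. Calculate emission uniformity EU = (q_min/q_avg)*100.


EU = (q_min/q_avg)*100 = (2.39/2.81)*100 = 85.0534%

85.0534 %


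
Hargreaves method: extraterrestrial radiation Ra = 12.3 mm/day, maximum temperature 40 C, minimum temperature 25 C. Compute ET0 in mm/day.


Tmean = (Tmax + Tmin)/2 = (40 + 25)/2 = 32.5
ET0 = 0.0023 * 12.3 * (32.5 + 17.8) * sqrt(40 - 25)
ET0 = 0.0023 * 12.3 * 50.3 * 3.872983

5.5112 mm/day


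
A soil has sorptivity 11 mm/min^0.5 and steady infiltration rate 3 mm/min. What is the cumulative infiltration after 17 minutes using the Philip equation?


F = S*sqrt(t) + A*t
F = 11*sqrt(17) + 3*17
F = 11*4.123106 + 51

96.3542 mm


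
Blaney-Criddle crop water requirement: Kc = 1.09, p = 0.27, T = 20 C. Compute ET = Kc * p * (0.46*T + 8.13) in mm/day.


ET = Kc * p * (0.46*T + 8.13)
ET = 1.09 * 0.27 * (0.46*20 + 8.13)
ET = 1.09 * 0.27 * 17.3300

5.1002 mm/day


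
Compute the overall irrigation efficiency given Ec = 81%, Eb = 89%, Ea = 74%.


Ec = 0.81, Eb = 0.89, Ea = 0.74
E = 0.81 * 0.89 * 0.74 * 100 = 53.3466%

53.3466 %


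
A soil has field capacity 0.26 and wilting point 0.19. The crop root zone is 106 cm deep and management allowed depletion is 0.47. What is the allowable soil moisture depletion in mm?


SMD = (FC - PWP) * d * MAD * 10
SMD = (0.26 - 0.19) * 106 * 0.47 * 10
SMD = 0.0700 * 106 * 0.47 * 10

34.8740 mm


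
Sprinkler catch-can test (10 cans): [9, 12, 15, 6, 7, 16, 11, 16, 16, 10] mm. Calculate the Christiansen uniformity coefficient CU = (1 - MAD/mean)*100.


mean = 11.800000 mm
MAD = 3.200000 mm
CU = (1 - 3.200000/11.800000)*100

72.8814 %


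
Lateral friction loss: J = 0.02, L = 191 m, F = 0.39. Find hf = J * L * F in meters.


hf = J * L * F = 0.02 * 191 * 0.39 = 1.4898 m

1.4898 m


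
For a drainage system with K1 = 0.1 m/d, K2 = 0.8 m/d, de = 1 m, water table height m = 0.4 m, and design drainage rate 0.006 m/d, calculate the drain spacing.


S^2 = 8*K2*de*m/q + 4*K1*m^2/q
S^2 = 8*0.8*1*0.4/0.006 + 4*0.1*0.4^2/0.006
S = sqrt(437.3333)

20.9125 m


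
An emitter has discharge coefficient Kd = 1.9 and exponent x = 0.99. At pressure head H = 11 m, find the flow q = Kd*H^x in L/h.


q = Kd * H^x = 1.9 * 11^0.99 = 1.9 * 10.739369

20.4048 L/h


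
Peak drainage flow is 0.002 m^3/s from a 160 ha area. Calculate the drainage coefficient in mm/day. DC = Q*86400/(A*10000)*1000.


DC = Q * 86400 / (A * 10000) * 1000
DC = 0.002 * 86400 / (160 * 10000) * 1000
DC = 172800.0000 / 1600000

0.1080 mm/day


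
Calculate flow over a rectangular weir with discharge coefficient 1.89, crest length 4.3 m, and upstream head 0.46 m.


Q = C * L * H^(3/2) = 1.89 * 4.3 * 0.46^1.5 = 1.89 * 4.3 * 0.311987

2.5355 m^3/s


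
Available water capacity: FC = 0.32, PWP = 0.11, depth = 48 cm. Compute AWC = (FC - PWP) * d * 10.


AWC = (FC - PWP) * d * 10
AWC = (0.32 - 0.11) * 48 * 10
AWC = 0.2100 * 48 * 10

100.8000 mm


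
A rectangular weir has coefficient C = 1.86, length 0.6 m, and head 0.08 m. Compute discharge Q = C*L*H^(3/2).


Q = C * L * H^(3/2) = 1.86 * 0.6 * 0.08^1.5 = 1.86 * 0.6 * 0.022627

0.0253 m^3/s


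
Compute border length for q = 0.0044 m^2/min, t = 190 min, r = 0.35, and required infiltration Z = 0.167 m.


L = q*t/((1+r)*Z)
L = 0.0044*190/((1+0.35)*0.167)
L = 0.836/0.22545

3.7081 m


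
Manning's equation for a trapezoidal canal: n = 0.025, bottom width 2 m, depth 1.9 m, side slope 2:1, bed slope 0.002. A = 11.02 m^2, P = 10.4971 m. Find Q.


R = A/P = 11.02/10.4971 = 1.049814
Q = (1/0.025) * 11.02 * 1.049814^(2/3) * 0.002^0.5

20.3625 m^3/s


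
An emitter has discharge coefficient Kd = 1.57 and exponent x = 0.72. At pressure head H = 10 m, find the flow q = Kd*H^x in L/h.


q = Kd * H^x = 1.57 * 10^0.72 = 1.57 * 5.248075

8.2395 L/h


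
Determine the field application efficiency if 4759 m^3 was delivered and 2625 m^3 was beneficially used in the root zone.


Ea = V_root / V_field * 100 = 2625 / 4759 * 100 = 55.1586%

55.1586 %


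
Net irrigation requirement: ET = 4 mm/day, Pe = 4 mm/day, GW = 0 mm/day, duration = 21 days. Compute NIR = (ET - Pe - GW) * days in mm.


Daily deficit = ET - Pe - GW = 4 - 4 - 0 = 0 mm/day
NIR = 0 * 21 = 0 mm

0 mm


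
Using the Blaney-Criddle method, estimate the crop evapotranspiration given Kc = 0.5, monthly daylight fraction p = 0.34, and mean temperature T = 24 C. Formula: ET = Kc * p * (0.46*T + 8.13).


ET = Kc * p * (0.46*T + 8.13)
ET = 0.5 * 0.34 * (0.46*24 + 8.13)
ET = 0.5 * 0.34 * 19.1700

3.2589 mm/day


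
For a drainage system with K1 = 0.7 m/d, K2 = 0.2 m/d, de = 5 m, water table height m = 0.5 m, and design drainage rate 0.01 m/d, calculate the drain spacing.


S^2 = 8*K2*de*m/q + 4*K1*m^2/q
S^2 = 8*0.2*5*0.5/0.01 + 4*0.7*0.5^2/0.01
S = sqrt(470.0000)

21.6795 m


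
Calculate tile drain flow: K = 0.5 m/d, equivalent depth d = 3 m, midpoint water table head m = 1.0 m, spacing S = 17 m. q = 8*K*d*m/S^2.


q = 8*K*d*m/S^2
q = 8*0.5*3*1.0/17^2
q = 12.0000 / 289

0.0415 m/d


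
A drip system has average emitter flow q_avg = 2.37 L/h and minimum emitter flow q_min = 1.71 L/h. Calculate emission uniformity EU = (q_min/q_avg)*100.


EU = (q_min/q_avg)*100 = (1.71/2.37)*100 = 72.1519%

72.1519 %


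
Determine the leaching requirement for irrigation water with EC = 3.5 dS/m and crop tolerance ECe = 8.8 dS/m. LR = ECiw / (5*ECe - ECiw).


LR = ECiw / (5*ECe - ECiw)
LR = 3.5 / (5*8.8 - 3.5)
LR = 3.5 / 40.5000

0.0864


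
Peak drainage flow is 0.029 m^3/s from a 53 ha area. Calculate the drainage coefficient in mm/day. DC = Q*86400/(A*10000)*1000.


DC = Q * 86400 / (A * 10000) * 1000
DC = 0.029 * 86400 / (53 * 10000) * 1000
DC = 2505600.0000 / 530000

4.7275 mm/day


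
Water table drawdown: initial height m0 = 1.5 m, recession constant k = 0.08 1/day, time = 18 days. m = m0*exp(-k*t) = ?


m = m0 * exp(-k*t)
m = 1.5 * exp(-0.08 * 18)
m = 1.5 * exp(-1.4400)

0.3554 m


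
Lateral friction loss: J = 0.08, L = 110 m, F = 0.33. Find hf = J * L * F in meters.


hf = J * L * F = 0.08 * 110 * 0.33 = 2.9040 m

2.9040 m


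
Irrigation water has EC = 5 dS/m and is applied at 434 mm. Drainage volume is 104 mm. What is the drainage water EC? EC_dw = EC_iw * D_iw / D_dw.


EC_dw = EC_iw * D_iw / D_dw
EC_dw = 5 * 434 / 104
EC_dw = 2170 / 104

20.8654 dS/m


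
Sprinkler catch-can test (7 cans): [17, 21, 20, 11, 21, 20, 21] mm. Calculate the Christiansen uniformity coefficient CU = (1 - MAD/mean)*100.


mean = 18.714286 mm
MAD = 2.693878 mm
CU = (1 - 2.693878/18.714286)*100

85.6052 %


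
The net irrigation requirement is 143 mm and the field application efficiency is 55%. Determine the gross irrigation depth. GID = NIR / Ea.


Ea = 55% = 0.55
GID = NIR / Ea = 143 / 0.55 = 260.0000 mm

260.0000 mm


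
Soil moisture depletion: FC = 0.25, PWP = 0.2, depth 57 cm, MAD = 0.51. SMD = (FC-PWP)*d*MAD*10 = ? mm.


SMD = (FC - PWP) * d * MAD * 10
SMD = (0.25 - 0.2) * 57 * 0.51 * 10
SMD = 0.0500 * 57 * 0.51 * 10

14.5350 mm


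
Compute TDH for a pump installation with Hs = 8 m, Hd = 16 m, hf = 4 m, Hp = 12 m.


TDH = Hs + Hd + hf + Hp = 8 + 16 + 4 + 12 = 40

40 m


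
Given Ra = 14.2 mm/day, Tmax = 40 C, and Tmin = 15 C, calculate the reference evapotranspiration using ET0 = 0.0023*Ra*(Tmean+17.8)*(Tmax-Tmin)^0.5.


Tmean = (Tmax + Tmin)/2 = (40 + 15)/2 = 27.5
ET0 = 0.0023 * 14.2 * (27.5 + 17.8) * sqrt(40 - 15)
ET0 = 0.0023 * 14.2 * 45.3 * 5.000000

7.3975 mm/day


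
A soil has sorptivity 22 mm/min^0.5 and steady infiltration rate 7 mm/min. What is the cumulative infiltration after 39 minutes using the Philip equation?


F = S*sqrt(t) + A*t
F = 22*sqrt(39) + 7*39
F = 22*6.244998 + 273

410.3900 mm


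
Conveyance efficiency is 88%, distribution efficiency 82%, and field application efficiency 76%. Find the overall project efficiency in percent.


Ec = 0.88, Eb = 0.82, Ea = 0.76
E = 0.88 * 0.82 * 0.76 * 100 = 54.8416%

54.8416 %


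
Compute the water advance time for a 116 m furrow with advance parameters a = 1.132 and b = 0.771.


t = (L/a)^(1/b)
t = (116/1.132)^(1/0.771)
t = 102.473498^(1/0.771)

405.3191 min


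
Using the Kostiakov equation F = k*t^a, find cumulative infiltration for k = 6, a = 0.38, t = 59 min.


F = k * t^a = 6 * 59^0.38
F = 6 * 4.708947

28.2537 mm


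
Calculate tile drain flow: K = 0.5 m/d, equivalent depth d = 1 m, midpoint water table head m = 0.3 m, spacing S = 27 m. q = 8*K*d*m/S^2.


q = 8*K*d*m/S^2
q = 8*0.5*1*0.3/27^2
q = 1.2000 / 729

0.0016 m/d


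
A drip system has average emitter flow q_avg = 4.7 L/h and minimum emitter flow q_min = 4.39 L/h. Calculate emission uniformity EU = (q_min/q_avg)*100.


EU = (q_min/q_avg)*100 = (4.39/4.7)*100 = 93.4043%

93.4043 %


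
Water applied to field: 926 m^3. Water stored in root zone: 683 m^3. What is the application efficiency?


Ea = V_root / V_field * 100 = 683 / 926 * 100 = 73.7581%

73.7581 %


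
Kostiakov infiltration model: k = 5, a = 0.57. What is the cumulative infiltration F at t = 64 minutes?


F = k * t^a = 5 * 64^0.57
F = 5 * 10.703420

53.5171 mm


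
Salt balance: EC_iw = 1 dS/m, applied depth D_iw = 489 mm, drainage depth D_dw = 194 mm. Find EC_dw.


EC_dw = EC_iw * D_iw / D_dw
EC_dw = 1 * 489 / 194
EC_dw = 489 / 194

2.5206 dS/m


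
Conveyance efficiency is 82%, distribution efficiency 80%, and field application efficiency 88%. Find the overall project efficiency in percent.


Ec = 0.82, Eb = 0.8, Ea = 0.88
E = 0.82 * 0.8 * 0.88 * 100 = 57.7280%

57.7280 %


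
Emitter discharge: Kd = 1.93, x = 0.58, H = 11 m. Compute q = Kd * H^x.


q = Kd * H^x = 1.93 * 11^0.58 = 1.93 * 4.017980

7.7547 L/h


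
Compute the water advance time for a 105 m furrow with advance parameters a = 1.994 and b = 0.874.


t = (L/a)^(1/b)
t = (105/1.994)^(1/0.874)
t = 52.657974^(1/0.874)

93.2478 min


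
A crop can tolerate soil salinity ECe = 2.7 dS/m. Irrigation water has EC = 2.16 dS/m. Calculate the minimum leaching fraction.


LR = ECiw / (5*ECe - ECiw)
LR = 2.16 / (5*2.7 - 2.16)
LR = 2.16 / 11.3400

0.1905


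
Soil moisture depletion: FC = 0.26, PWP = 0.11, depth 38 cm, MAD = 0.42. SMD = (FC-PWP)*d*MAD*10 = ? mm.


SMD = (FC - PWP) * d * MAD * 10
SMD = (0.26 - 0.11) * 38 * 0.42 * 10
SMD = 0.1500 * 38 * 0.42 * 10

23.9400 mm


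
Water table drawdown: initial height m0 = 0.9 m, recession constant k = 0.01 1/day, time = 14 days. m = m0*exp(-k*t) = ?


m = m0 * exp(-k*t)
m = 0.9 * exp(-0.01 * 14)
m = 0.9 * exp(-0.1400)

0.7824 m


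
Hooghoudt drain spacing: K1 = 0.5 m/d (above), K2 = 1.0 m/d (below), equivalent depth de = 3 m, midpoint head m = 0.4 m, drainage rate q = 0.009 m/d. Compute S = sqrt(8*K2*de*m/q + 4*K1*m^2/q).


S^2 = 8*K2*de*m/q + 4*K1*m^2/q
S^2 = 8*1.0*3*0.4/0.009 + 4*0.5*0.4^2/0.009
S = sqrt(1102.2222)

33.1997 m


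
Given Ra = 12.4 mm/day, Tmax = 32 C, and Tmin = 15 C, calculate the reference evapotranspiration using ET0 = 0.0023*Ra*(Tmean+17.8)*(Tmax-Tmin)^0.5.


Tmean = (Tmax + Tmin)/2 = (32 + 15)/2 = 23.5
ET0 = 0.0023 * 12.4 * (23.5 + 17.8) * sqrt(32 - 15)
ET0 = 0.0023 * 12.4 * 41.3 * 4.123106

4.8565 mm/day


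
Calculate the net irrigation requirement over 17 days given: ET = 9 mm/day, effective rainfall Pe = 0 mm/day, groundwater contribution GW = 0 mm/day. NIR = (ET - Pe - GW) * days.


Daily deficit = ET - Pe - GW = 9 - 0 - 0 = 9 mm/day
NIR = 9 * 17 = 153 mm

153.0000 mm


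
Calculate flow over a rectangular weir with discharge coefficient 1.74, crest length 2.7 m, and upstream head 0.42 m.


Q = C * L * H^(3/2) = 1.74 * 2.7 * 0.42^1.5 = 1.74 * 2.7 * 0.272191

1.2788 m^3/s


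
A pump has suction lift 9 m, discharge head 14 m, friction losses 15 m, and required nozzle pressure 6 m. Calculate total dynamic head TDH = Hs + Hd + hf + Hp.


TDH = Hs + Hd + hf + Hp = 9 + 14 + 15 + 6 = 44

44 m


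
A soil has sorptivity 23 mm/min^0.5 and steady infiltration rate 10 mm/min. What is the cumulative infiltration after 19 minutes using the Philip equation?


F = S*sqrt(t) + A*t
F = 23*sqrt(19) + 10*19
F = 23*4.358899 + 190

290.2547 mm


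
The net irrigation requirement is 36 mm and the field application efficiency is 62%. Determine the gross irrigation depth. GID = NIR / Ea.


Ea = 62% = 0.62
GID = NIR / Ea = 36 / 0.62 = 58.0645 mm

58.0645 mm


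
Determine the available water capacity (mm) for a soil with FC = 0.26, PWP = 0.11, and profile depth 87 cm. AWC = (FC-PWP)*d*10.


AWC = (FC - PWP) * d * 10
AWC = (0.26 - 0.11) * 87 * 10
AWC = 0.1500 * 87 * 10

130.5000 mm


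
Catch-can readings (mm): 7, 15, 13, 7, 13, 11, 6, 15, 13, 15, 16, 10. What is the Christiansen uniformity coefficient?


mean = 11.750000 mm
MAD = 2.958333 mm
CU = (1 - 2.958333/11.750000)*100

74.8227 %


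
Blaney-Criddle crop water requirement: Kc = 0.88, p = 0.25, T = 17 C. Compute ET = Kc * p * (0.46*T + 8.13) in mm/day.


ET = Kc * p * (0.46*T + 8.13)
ET = 0.88 * 0.25 * (0.46*17 + 8.13)
ET = 0.88 * 0.25 * 15.9500

3.5090 mm/day


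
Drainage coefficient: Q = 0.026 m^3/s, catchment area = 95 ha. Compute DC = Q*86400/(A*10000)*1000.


DC = Q * 86400 / (A * 10000) * 1000
DC = 0.026 * 86400 / (95 * 10000) * 1000
DC = 2246400.0000 / 950000

2.3646 mm/day


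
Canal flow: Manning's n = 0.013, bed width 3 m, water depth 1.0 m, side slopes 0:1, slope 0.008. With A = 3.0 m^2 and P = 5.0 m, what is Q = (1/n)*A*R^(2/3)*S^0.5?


R = A/P = 3.0/5.0 = 0.600000
Q = (1/0.013) * 3.0 * 0.600000^(2/3) * 0.008^0.5

14.6833 m^3/s


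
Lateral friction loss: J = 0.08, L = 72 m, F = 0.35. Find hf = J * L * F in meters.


hf = J * L * F = 0.08 * 72 * 0.35 = 2.0160 m

2.0160 m


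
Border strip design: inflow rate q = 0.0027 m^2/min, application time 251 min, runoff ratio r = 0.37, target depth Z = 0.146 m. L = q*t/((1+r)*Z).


L = q*t/((1+r)*Z)
L = 0.0027*251/((1+0.37)*0.146)
L = 0.6777/0.20002

3.3882 m


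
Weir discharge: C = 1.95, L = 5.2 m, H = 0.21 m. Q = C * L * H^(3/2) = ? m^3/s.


Q = C * L * H^(3/2) = 1.95 * 5.2 * 0.21^1.5 = 1.95 * 5.2 * 0.096234

0.9758 m^3/s


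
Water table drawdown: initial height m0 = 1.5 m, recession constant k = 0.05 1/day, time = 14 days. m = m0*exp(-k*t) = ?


m = m0 * exp(-k*t)
m = 1.5 * exp(-0.05 * 14)
m = 1.5 * exp(-0.7000)

0.7449 m


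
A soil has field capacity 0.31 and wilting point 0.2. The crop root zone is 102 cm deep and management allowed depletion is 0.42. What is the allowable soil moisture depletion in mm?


SMD = (FC - PWP) * d * MAD * 10
SMD = (0.31 - 0.2) * 102 * 0.42 * 10
SMD = 0.1100 * 102 * 0.42 * 10

47.1240 mm


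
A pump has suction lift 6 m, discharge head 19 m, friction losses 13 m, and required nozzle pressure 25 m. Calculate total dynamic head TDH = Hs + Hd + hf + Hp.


TDH = Hs + Hd + hf + Hp = 6 + 19 + 13 + 25 = 63

63 m


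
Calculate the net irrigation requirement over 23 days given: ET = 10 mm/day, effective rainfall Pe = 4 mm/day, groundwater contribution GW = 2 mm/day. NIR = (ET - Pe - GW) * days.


Daily deficit = ET - Pe - GW = 10 - 4 - 2 = 4 mm/day
NIR = 4 * 23 = 92 mm

92.0000 mm


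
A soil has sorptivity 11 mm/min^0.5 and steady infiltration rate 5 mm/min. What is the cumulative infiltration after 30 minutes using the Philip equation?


F = S*sqrt(t) + A*t
F = 11*sqrt(30) + 5*30
F = 11*5.477226 + 150

210.2495 mm


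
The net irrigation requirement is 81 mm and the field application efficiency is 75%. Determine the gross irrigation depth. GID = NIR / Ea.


Ea = 75% = 0.75
GID = NIR / Ea = 81 / 0.75 = 108.0000 mm

108.0000 mm


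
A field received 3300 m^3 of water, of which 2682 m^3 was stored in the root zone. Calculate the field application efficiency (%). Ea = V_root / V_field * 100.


Ea = V_root / V_field * 100 = 2682 / 3300 * 100 = 81.2727%

81.2727 %


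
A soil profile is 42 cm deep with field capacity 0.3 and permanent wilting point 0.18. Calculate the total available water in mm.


AWC = (FC - PWP) * d * 10
AWC = (0.3 - 0.18) * 42 * 10
AWC = 0.1200 * 42 * 10

50.4000 mm


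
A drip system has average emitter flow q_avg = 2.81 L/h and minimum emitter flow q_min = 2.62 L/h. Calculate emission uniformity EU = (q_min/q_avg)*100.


EU = (q_min/q_avg)*100 = (2.62/2.81)*100 = 93.2384%

93.2384 %


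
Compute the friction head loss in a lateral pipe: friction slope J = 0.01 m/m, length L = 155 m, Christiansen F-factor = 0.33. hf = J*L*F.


hf = J * L * F = 0.01 * 155 * 0.33 = 0.5115 m

0.5115 m


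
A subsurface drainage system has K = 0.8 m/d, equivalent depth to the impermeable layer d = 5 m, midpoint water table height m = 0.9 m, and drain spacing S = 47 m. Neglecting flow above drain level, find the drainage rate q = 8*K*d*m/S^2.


q = 8*K*d*m/S^2
q = 8*0.8*5*0.9/47^2
q = 28.8000 / 2209

0.0130 m/d


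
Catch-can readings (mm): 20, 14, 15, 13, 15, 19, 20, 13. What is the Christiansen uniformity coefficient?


mean = 16.125000 mm
MAD = 2.656250 mm
CU = (1 - 2.656250/16.125000)*100

83.5271 %


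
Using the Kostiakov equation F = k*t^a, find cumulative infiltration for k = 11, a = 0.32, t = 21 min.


F = k * t^a = 11 * 21^0.32
F = 11 * 2.649172

29.1409 mm


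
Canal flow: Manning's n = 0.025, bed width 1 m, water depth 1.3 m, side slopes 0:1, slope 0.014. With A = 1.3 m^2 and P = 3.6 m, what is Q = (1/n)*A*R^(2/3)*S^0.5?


R = A/P = 1.3/3.6 = 0.361111
Q = (1/0.025) * 1.3 * 0.361111^(2/3) * 0.014^0.5

3.1200 m^3/s


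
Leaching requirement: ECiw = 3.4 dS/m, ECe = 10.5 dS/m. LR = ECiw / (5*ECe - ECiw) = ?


LR = ECiw / (5*ECe - ECiw)
LR = 3.4 / (5*10.5 - 3.4)
LR = 3.4 / 49.1000

0.0692


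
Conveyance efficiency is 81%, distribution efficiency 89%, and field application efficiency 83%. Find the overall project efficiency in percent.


Ec = 0.81, Eb = 0.89, Ea = 0.83
E = 0.81 * 0.89 * 0.83 * 100 = 59.8347%

59.8347 %


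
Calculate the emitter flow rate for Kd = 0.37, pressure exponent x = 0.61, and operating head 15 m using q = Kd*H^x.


q = Kd * H^x = 0.37 * 15^0.61 = 0.37 * 5.216938

1.9303 L/h


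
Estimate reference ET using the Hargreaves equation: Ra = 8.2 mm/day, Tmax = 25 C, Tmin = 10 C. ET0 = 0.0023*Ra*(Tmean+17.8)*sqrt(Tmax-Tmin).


Tmean = (Tmax + Tmin)/2 = (25 + 10)/2 = 17.5
ET0 = 0.0023 * 8.2 * (17.5 + 17.8) * sqrt(25 - 10)
ET0 = 0.0023 * 8.2 * 35.3 * 3.872983

2.5785 mm/day


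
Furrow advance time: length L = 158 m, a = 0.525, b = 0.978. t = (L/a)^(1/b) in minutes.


t = (L/a)^(1/b)
t = (158/0.525)^(1/0.978)
t = 300.952381^(1/0.978)

342.1774 min


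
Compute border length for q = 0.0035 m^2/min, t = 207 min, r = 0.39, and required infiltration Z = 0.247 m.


L = q*t/((1+r)*Z)
L = 0.0035*207/((1+0.39)*0.247)
L = 0.7245/0.34333

2.1102 m


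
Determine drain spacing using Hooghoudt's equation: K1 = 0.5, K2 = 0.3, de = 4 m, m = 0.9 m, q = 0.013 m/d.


S^2 = 8*K2*de*m/q + 4*K1*m^2/q
S^2 = 8*0.3*4*0.9/0.013 + 4*0.5*0.9^2/0.013
S = sqrt(789.2308)

28.0933 m


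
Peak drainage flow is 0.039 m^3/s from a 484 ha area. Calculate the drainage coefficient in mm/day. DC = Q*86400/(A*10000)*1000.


DC = Q * 86400 / (A * 10000) * 1000
DC = 0.039 * 86400 / (484 * 10000) * 1000
DC = 3369600.0000 / 4840000

0.6962 mm/day


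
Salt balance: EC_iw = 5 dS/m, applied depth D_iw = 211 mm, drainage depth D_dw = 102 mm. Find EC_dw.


EC_dw = EC_iw * D_iw / D_dw
EC_dw = 5 * 211 / 102
EC_dw = 1055 / 102

10.3431 dS/m


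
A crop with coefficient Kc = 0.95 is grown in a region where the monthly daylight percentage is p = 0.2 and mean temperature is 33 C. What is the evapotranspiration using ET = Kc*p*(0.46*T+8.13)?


ET = Kc * p * (0.46*T + 8.13)
ET = 0.95 * 0.2 * (0.46*33 + 8.13)
ET = 0.95 * 0.2 * 23.3100

4.4289 mm/day


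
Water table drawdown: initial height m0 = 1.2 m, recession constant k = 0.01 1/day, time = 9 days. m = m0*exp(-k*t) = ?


m = m0 * exp(-k*t)
m = 1.2 * exp(-0.01 * 9)
m = 1.2 * exp(-0.0900)

1.0967 m


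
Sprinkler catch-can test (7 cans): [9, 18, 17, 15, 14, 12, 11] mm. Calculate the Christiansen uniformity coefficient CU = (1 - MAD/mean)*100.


mean = 13.714286 mm
MAD = 2.612245 mm
CU = (1 - 2.612245/13.714286)*100

80.9524 %


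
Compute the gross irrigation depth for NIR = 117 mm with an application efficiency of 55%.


Ea = 55% = 0.55
GID = NIR / Ea = 117 / 0.55 = 212.7273 mm

212.7273 mm


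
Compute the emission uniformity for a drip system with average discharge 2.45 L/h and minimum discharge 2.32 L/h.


EU = (q_min/q_avg)*100 = (2.32/2.45)*100 = 94.6939%

94.6939 %


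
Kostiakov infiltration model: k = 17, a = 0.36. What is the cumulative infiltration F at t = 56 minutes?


F = k * t^a = 17 * 56^0.36
F = 17 * 4.259393

72.4097 mm


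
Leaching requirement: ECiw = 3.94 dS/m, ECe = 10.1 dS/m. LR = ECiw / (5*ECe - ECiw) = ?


LR = ECiw / (5*ECe - ECiw)
LR = 3.94 / (5*10.1 - 3.94)
LR = 3.94 / 46.5600

0.0846


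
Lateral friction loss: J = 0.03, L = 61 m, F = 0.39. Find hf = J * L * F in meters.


hf = J * L * F = 0.03 * 61 * 0.39 = 0.7137 m

0.7137 m


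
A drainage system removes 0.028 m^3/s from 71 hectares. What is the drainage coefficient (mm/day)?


DC = Q * 86400 / (A * 10000) * 1000
DC = 0.028 * 86400 / (71 * 10000) * 1000
DC = 2419200.0000 / 710000

3.4073 mm/day


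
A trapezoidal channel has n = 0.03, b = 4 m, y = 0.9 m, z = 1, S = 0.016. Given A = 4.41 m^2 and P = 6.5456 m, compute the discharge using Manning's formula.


R = A/P = 4.41/6.5456 = 0.673735
Q = (1/0.03) * 4.41 * 0.673735^(2/3) * 0.016^0.5

14.2901 m^3/s


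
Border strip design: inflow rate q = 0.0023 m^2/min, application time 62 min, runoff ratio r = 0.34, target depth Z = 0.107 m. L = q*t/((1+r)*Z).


L = q*t/((1+r)*Z)
L = 0.0023*62/((1+0.34)*0.107)
L = 0.1426/0.14338

0.9946 m


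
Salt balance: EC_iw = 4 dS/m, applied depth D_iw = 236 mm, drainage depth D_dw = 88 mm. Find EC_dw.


EC_dw = EC_iw * D_iw / D_dw
EC_dw = 4 * 236 / 88
EC_dw = 944 / 88

10.7273 dS/m


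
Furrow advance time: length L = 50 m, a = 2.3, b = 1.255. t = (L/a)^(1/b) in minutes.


t = (L/a)^(1/b)
t = (50/2.3)^(1/1.255)
t = 21.739130^(1/1.255)

11.6287 min


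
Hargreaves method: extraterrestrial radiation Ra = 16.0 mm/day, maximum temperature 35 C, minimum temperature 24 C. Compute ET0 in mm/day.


Tmean = (Tmax + Tmin)/2 = (35 + 24)/2 = 29.5
ET0 = 0.0023 * 16.0 * (29.5 + 17.8) * sqrt(35 - 24)
ET0 = 0.0023 * 16.0 * 47.3 * 3.316625

5.7731 mm/day


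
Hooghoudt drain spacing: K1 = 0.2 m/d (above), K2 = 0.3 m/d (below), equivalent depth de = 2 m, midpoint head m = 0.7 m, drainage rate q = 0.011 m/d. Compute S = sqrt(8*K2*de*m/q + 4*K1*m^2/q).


S^2 = 8*K2*de*m/q + 4*K1*m^2/q
S^2 = 8*0.3*2*0.7/0.011 + 4*0.2*0.7^2/0.011
S = sqrt(341.0909)

18.4686 m


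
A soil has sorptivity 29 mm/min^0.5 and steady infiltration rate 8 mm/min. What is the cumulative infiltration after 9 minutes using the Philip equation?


F = S*sqrt(t) + A*t
F = 29*sqrt(9) + 8*9
F = 29*3.000000 + 72

159.0000 mm


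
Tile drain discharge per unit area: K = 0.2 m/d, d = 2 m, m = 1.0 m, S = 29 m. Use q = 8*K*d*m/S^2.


q = 8*K*d*m/S^2
q = 8*0.2*2*1.0/29^2
q = 3.2000 / 841

0.0038 m/d


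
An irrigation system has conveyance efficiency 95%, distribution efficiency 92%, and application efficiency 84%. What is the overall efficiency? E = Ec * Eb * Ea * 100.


Ec = 0.95, Eb = 0.92, Ea = 0.84
E = 0.95 * 0.92 * 0.84 * 100 = 73.4160%

73.4160 %


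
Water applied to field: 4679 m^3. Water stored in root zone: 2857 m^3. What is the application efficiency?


Ea = V_root / V_field * 100 = 2857 / 4679 * 100 = 61.0601%

61.0601 %


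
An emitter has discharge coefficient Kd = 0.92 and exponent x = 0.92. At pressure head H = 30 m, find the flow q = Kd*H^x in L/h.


q = Kd * H^x = 0.92 * 30^0.92 = 0.92 * 22.853439

21.0252 L/h


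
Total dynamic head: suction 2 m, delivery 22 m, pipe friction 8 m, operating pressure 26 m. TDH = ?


TDH = Hs + Hd + hf + Hp = 2 + 22 + 8 + 26 = 58

58 m


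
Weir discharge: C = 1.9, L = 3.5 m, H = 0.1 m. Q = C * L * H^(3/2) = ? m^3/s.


Q = C * L * H^(3/2) = 1.9 * 3.5 * 0.1^1.5 = 1.9 * 3.5 * 0.031623

0.2103 m^3/s


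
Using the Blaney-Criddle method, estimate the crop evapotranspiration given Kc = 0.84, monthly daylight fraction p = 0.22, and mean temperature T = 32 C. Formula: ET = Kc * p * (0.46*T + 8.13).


ET = Kc * p * (0.46*T + 8.13)
ET = 0.84 * 0.22 * (0.46*32 + 8.13)
ET = 0.84 * 0.22 * 22.8500

4.2227 mm/day


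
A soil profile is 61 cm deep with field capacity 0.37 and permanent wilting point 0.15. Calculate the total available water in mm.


AWC = (FC - PWP) * d * 10
AWC = (0.37 - 0.15) * 61 * 10
AWC = 0.2200 * 61 * 10

134.2000 mm


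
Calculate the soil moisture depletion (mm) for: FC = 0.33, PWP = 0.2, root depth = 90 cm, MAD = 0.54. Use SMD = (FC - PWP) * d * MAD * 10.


SMD = (FC - PWP) * d * MAD * 10
SMD = (0.33 - 0.2) * 90 * 0.54 * 10
SMD = 0.1300 * 90 * 0.54 * 10

63.1800 mm


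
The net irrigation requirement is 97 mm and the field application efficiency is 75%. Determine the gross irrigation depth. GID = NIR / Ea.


Ea = 75% = 0.75
GID = NIR / Ea = 97 / 0.75 = 129.3333 mm

129.3333 mm


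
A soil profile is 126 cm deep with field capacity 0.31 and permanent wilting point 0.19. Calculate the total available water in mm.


AWC = (FC - PWP) * d * 10
AWC = (0.31 - 0.19) * 126 * 10
AWC = 0.1200 * 126 * 10

151.2000 mm


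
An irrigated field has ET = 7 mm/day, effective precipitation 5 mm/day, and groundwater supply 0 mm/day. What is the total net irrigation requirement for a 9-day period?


Daily deficit = ET - Pe - GW = 7 - 5 - 0 = 2 mm/day
NIR = 2 * 9 = 18 mm

18.0000 mm


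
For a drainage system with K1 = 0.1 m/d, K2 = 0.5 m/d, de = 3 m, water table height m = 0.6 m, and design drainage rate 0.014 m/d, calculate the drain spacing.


S^2 = 8*K2*de*m/q + 4*K1*m^2/q
S^2 = 8*0.5*3*0.6/0.014 + 4*0.1*0.6^2/0.014
S = sqrt(524.5714)

22.9035 m


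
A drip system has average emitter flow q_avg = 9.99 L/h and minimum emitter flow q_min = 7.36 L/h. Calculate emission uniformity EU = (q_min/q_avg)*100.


EU = (q_min/q_avg)*100 = (7.36/9.99)*100 = 73.6737%

73.6737 %


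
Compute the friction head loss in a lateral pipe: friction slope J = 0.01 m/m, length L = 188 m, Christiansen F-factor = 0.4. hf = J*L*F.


hf = J * L * F = 0.01 * 188 * 0.4 = 0.7520 m

0.7520 m


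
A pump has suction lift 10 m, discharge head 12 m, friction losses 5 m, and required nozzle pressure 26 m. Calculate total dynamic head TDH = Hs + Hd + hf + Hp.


TDH = Hs + Hd + hf + Hp = 10 + 12 + 5 + 26 = 53

53 m


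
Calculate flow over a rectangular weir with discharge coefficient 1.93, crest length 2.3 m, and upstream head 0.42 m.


Q = C * L * H^(3/2) = 1.93 * 2.3 * 0.42^1.5 = 1.93 * 2.3 * 0.272191

1.2083 m^3/s


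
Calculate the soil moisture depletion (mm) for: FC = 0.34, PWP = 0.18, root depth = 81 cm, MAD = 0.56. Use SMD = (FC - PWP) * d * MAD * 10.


SMD = (FC - PWP) * d * MAD * 10
SMD = (0.34 - 0.18) * 81 * 0.56 * 10
SMD = 0.1600 * 81 * 0.56 * 10

72.5760 mm


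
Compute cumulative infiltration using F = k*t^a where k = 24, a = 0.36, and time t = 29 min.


F = k * t^a = 24 * 29^0.36
F = 24 * 3.360960

80.6630 mm


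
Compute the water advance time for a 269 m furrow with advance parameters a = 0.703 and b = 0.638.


t = (L/a)^(1/b)
t = (269/0.703)^(1/0.638)
t = 382.645804^(1/0.638)

11175.6062 min


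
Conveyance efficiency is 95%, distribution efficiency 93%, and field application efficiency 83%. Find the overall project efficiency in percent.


Ec = 0.95, Eb = 0.93, Ea = 0.83
E = 0.95 * 0.93 * 0.83 * 100 = 73.3305%

73.3305 %


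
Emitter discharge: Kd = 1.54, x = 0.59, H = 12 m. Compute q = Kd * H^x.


q = Kd * H^x = 1.54 * 12^0.59 = 1.54 * 4.332284

6.6717 L/h


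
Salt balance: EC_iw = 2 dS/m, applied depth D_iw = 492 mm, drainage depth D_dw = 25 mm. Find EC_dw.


EC_dw = EC_iw * D_iw / D_dw
EC_dw = 2 * 492 / 25
EC_dw = 984 / 25

39.3600 dS/m


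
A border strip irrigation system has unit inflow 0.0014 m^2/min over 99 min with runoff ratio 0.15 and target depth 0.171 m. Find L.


L = q*t/((1+r)*Z)
L = 0.0014*99/((1+0.15)*0.171)
L = 0.1386/0.19665

0.7048 m


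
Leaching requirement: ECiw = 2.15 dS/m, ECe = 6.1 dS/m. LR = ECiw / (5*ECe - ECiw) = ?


LR = ECiw / (5*ECe - ECiw)
LR = 2.15 / (5*6.1 - 2.15)
LR = 2.15 / 28.3500

0.0758


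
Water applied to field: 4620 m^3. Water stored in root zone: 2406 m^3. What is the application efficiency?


Ea = V_root / V_field * 100 = 2406 / 4620 * 100 = 52.0779%

52.0779 %


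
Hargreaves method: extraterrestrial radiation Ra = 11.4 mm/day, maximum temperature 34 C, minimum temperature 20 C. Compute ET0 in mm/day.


Tmean = (Tmax + Tmin)/2 = (34 + 20)/2 = 27.0
ET0 = 0.0023 * 11.4 * (27.0 + 17.8) * sqrt(34 - 20)
ET0 = 0.0023 * 11.4 * 44.8 * 3.741657

4.3952 mm/day


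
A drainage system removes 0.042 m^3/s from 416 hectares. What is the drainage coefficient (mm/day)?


DC = Q * 86400 / (A * 10000) * 1000
DC = 0.042 * 86400 / (416 * 10000) * 1000
DC = 3628800.0000 / 4160000

0.8723 mm/day


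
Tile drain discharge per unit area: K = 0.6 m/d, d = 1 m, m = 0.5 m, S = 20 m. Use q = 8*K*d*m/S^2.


q = 8*K*d*m/S^2
q = 8*0.6*1*0.5/20^2
q = 2.4000 / 400

0.0060 m/d


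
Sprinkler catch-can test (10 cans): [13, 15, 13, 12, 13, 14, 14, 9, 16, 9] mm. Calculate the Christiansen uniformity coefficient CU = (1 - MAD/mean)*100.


mean = 12.800000 mm
MAD = 1.680000 mm
CU = (1 - 1.680000/12.800000)*100

86.8750 %


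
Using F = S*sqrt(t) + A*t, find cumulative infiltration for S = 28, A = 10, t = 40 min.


F = S*sqrt(t) + A*t
F = 28*sqrt(40) + 10*40
F = 28*6.324555 + 400

577.0875 mm


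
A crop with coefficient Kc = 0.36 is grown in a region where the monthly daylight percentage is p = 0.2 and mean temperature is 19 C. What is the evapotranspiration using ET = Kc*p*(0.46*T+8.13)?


ET = Kc * p * (0.46*T + 8.13)
ET = 0.36 * 0.2 * (0.46*19 + 8.13)
ET = 0.36 * 0.2 * 16.8700

1.2146 mm/day


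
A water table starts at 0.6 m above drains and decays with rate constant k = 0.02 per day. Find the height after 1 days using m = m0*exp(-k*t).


m = m0 * exp(-k*t)
m = 0.6 * exp(-0.02 * 1)
m = 0.6 * exp(-0.0200)

0.5881 m


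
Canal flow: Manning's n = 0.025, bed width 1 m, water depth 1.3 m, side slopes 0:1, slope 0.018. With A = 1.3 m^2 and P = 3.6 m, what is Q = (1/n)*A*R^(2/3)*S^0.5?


R = A/P = 1.3/3.6 = 0.361111
Q = (1/0.025) * 1.3 * 0.361111^(2/3) * 0.018^0.5

3.5378 m^3/s


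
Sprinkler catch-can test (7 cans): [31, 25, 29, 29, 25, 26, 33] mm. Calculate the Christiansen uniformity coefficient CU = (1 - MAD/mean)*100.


mean = 28.285714 mm
MAD = 2.530612 mm
CU = (1 - 2.530612/28.285714)*100

91.0534 %


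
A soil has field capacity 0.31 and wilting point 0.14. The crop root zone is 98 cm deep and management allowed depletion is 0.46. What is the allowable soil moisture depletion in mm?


SMD = (FC - PWP) * d * MAD * 10
SMD = (0.31 - 0.14) * 98 * 0.46 * 10
SMD = 0.1700 * 98 * 0.46 * 10

76.6360 mm


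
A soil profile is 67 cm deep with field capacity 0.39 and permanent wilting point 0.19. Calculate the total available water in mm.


AWC = (FC - PWP) * d * 10
AWC = (0.39 - 0.19) * 67 * 10
AWC = 0.2000 * 67 * 10

134.0000 mm


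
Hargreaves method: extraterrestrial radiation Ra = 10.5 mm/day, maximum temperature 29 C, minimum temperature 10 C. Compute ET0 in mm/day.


Tmean = (Tmax + Tmin)/2 = (29 + 10)/2 = 19.5
ET0 = 0.0023 * 10.5 * (19.5 + 17.8) * sqrt(29 - 10)
ET0 = 0.0023 * 10.5 * 37.3 * 4.358899

3.9265 mm/day


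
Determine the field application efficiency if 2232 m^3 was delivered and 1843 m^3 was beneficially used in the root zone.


Ea = V_root / V_field * 100 = 1843 / 2232 * 100 = 82.5717%

82.5717 %


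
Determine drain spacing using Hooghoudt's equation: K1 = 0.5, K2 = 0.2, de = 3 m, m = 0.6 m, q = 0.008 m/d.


S^2 = 8*K2*de*m/q + 4*K1*m^2/q
S^2 = 8*0.2*3*0.6/0.008 + 4*0.5*0.6^2/0.008
S = sqrt(450.0000)

21.2132 m


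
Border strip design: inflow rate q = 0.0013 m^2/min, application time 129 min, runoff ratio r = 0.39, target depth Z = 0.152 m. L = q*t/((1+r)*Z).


L = q*t/((1+r)*Z)
L = 0.0013*129/((1+0.39)*0.152)
L = 0.1677/0.21128

0.7937 m


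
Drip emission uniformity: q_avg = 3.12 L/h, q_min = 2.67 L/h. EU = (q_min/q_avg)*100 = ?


EU = (q_min/q_avg)*100 = (2.67/3.12)*100 = 85.5769%

85.5769 %


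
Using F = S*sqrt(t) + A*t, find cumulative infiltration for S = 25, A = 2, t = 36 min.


F = S*sqrt(t) + A*t
F = 25*sqrt(36) + 2*36
F = 25*6.000000 + 72

222.0000 mm


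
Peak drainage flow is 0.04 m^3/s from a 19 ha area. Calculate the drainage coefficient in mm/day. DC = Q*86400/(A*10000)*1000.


DC = Q * 86400 / (A * 10000) * 1000
DC = 0.04 * 86400 / (19 * 10000) * 1000
DC = 3456000.0000 / 190000

18.1895 mm/day


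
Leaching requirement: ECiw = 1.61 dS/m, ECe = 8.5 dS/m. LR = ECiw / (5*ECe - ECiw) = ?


LR = ECiw / (5*ECe - ECiw)
LR = 1.61 / (5*8.5 - 1.61)
LR = 1.61 / 40.8900

0.0394


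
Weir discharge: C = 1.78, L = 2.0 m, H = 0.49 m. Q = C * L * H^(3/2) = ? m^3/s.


Q = C * L * H^(3/2) = 1.78 * 2.0 * 0.49^1.5 = 1.78 * 2.0 * 0.343000

1.2211 m^3/s
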